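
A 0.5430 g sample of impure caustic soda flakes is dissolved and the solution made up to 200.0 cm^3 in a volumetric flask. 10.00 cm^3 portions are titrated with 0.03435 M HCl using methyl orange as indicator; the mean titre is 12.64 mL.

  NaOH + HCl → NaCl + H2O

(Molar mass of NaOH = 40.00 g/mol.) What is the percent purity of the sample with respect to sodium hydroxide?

n(HCl) per titration = 0.01264 × 0.03435 = 4.342 × 10^-4 mol
n(NaOH) in each aliquot = 4.342 × 10^-4 mol (1:1 ratio)
n(NaOH) in the whole flask = 4.342 × 10^-4 × 200.0/10.00 = 8.684 × 10^-3 mol
mass of NaOH = 8.684 × 10^-3 × 40.00 = 0.3473 g
% NaOH = 0.3473 / 0.5430 × 100 = 63.97 %

63.97 %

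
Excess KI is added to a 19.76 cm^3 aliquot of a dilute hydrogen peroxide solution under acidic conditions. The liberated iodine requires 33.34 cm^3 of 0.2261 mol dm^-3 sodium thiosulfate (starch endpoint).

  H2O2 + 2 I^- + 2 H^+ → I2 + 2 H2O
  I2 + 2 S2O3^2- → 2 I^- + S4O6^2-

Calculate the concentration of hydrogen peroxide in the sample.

0.1907 mol/L

n(S2O3^2-) = 0.03334 × 0.2261 = 7.538 × 10^-3 mol
n(I2) = n(S2O3^2-)/2 = 3.769 × 10^-3 mol
n(H2O2) in the aliquot = 3.769 × 10^-3 mol (1:1 ratio)
[H2O2] = 3.769 × 10^-3 / 0.01976 = 0.1907 mol/L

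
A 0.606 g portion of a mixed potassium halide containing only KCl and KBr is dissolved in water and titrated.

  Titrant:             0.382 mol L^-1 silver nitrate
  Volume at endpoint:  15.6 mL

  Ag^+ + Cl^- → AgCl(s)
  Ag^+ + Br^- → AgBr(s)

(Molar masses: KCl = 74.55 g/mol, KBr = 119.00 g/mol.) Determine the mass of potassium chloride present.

0.173 g

n(AgNO3) = 0.0156 × 0.382 = 5.96 × 10^-3 mol
Let x = n(KCl), y = n(KBr).
Titrant: 1x + 1y = 5.96 × 10^-3;  mass: 74.55x + 119.00y = 0.606
Solving, x = 2.32 × 10^-3 mol, y = 3.64 × 10^-3 mol
mass of KCl = 2.32 × 10^-3 × 74.55 = 0.173 g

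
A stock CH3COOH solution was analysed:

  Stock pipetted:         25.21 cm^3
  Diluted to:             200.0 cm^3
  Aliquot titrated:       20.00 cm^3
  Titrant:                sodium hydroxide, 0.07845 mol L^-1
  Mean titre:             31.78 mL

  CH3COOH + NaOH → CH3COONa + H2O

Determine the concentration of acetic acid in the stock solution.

0.9889 mol/L

n(NaOH) = 0.03178 × 0.07845 = 2.493 × 10^-3 mol
n(CH3COOH) in the aliquot = 2.493 × 10^-3 mol (1:1 ratio)
[CH3COOH]_dilute = 2.493 × 10^-3 / 0.02000 = 0.1247 mol/L
Dilution factor = 200.0 / 25.21 = 7.933
[CH3COOH]_stock = 0.1247 × 7.933 = 0.9889 mol/L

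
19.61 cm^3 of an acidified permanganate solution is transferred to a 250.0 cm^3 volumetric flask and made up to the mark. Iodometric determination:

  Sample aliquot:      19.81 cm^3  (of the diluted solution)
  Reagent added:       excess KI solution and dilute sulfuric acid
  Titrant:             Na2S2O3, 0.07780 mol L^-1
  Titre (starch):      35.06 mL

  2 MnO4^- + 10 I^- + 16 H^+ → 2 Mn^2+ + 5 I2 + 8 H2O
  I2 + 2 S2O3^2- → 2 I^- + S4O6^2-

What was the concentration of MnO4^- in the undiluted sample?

0.3511 mol/L

n(S2O3^2-) = 0.03506 × 0.07780 = 2.728 × 10^-3 mol
n(I2) = n(S2O3^2-)/2 = 1.364 × 10^-3 mol
From the 2:5 ratio, n(MnO4^-) in the aliquot = 2/5 × 1.364 × 10^-3 = 5.455 × 10^-4 mol
[MnO4^-]_dilute = 5.455 × 10^-4 / 0.01981 = 0.02754 mol/L
[MnO4^-]_original = 0.02754 × 250.0/19.61 = 0.3511 mol/L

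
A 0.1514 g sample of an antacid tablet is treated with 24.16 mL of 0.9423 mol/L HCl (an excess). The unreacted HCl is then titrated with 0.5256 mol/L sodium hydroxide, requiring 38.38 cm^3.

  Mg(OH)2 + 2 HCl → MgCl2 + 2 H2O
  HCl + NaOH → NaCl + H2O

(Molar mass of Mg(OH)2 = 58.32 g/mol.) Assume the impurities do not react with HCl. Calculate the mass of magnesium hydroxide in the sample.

n(HCl) added = 0.02416 × 0.9423 = 0.02277 mol
n(NaOH) used in back-titration = 0.03838 × 0.5256 = 0.02017 mol
n(HCl) left over = 0.02017 mol (1:1 ratio)
n(HCl) consumed by analyte = 0.02277 − 0.02017 = 2.593 × 10^-3 mol
From the 1:2 ratio, n(Mg(OH)2) = 1/2 × 2.593 × 10^-3 = 1.297 × 10^-3 mol
mass of Mg(OH)2 = 1.297 × 10^-3 × 58.32 = 0.07562 g

0.07562 g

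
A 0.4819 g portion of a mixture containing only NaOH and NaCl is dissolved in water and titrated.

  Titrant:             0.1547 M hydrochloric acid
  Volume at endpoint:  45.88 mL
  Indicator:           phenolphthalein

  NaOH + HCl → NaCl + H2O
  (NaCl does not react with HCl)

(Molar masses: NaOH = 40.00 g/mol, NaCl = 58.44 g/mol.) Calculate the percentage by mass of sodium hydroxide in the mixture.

58.91 %

n(HCl) = 0.04588 × 0.1547 = 7.098 × 10^-3 mol
Let x = n(NaOH), y = n(NaCl).
Titrant: 1x = 7.098 × 10^-3;  mass: 40.00x + 58.44y = 0.4819
Solving, x = 7.098 × 10^-3 mol, y = 3.388 × 10^-3 mol
mass of NaOH = 7.098 × 10^-3 × 40.00 = 0.2839 g
% NaOH = 0.2839 / 0.4819 × 100 = 58.91 %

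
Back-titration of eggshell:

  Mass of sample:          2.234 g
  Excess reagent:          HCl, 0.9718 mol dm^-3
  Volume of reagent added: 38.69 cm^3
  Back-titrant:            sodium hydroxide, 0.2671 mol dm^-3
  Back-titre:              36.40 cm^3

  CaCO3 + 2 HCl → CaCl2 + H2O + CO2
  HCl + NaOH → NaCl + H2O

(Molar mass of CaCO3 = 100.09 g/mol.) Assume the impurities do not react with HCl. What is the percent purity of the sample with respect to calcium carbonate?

n(HCl) added = 0.03869 × 0.9718 = 0.03760 mol
n(NaOH) used in back-titration = 0.03640 × 0.2671 = 9.722 × 10^-3 mol
n(HCl) left over = 9.722 × 10^-3 mol (1:1 ratio)
n(HCl) consumed by analyte = 0.03760 − 9.722 × 10^-3 = 0.02788 mol
From the 1:2 ratio, n(CaCO3) = 1/2 × 0.02788 = 0.01394 mol
mass of CaCO3 = 0.01394 × 100.09 = 1.395 g
% CaCO3 = 1.395 / 2.234 × 100 = 62.45 %

62.45 %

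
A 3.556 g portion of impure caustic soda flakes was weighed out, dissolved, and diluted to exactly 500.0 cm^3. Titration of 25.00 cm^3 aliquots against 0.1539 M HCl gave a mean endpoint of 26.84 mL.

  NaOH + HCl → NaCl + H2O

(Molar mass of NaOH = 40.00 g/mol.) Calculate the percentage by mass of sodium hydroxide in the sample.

92.93 %

n(HCl) per titration = 0.02684 × 0.1539 = 4.131 × 10^-3 mol
n(NaOH) in each aliquot = 4.131 × 10^-3 mol (1:1 ratio)
n(NaOH) in the whole flask = 4.131 × 10^-3 × 500.0/25.00 = 0.08261 mol
mass of NaOH = 0.08261 × 40.00 = 3.305 g
% NaOH = 3.305 / 3.556 × 100 = 92.93 %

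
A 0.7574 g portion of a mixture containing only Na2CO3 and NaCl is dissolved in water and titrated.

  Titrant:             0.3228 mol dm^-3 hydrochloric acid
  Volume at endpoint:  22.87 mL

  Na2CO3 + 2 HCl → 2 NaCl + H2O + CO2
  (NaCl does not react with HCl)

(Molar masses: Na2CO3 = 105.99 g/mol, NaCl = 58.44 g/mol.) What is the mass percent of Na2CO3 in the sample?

n(HCl) = 0.02287 × 0.3228 = 7.382 × 10^-3 mol
Let x = n(Na2CO3), y = n(NaCl).
Titrant: 2x = 7.382 × 10^-3;  mass: 105.99x + 58.44y = 0.7574
Solving, x = 3.691 × 10^-3 mol, y = 6.266 × 10^-3 mol
mass of Na2CO3 = 3.691 × 10^-3 × 105.99 = 0.3912 g
% Na2CO3 = 0.3912 / 0.7574 × 100 = 51.65 %

51.65 %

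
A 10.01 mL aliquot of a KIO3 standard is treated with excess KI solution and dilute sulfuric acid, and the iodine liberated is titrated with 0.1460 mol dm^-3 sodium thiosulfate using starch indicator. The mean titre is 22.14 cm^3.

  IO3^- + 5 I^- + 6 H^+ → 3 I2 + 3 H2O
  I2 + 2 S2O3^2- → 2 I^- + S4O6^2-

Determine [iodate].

n(S2O3^2-) = 0.02214 × 0.1460 = 3.232 × 10^-3 mol
n(I2) = n(S2O3^2-)/2 = 1.616 × 10^-3 mol
From the 1:3 ratio, n(IO3^-) in the aliquot = 1/3 × 1.616 × 10^-3 = 5.387 × 10^-4 mol
[IO3^-] = 5.387 × 10^-4 / 0.01001 = 0.05382 mol/L

0.05382 mol/L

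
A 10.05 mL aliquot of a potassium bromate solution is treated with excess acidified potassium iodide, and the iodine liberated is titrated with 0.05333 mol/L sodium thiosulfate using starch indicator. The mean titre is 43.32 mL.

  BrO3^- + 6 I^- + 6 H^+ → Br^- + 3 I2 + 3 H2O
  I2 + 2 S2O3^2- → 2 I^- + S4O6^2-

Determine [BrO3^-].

0.03831 mol/L

n(S2O3^2-) = 0.04332 × 0.05333 = 2.310 × 10^-3 mol
n(I2) = n(S2O3^2-)/2 = 1.155 × 10^-3 mol
From the 1:3 ratio, n(BrO3^-) in the aliquot = 1/3 × 1.155 × 10^-3 = 3.850 × 10^-4 mol
[BrO3^-] = 3.850 × 10^-4 / 0.01005 = 0.03831 mol/L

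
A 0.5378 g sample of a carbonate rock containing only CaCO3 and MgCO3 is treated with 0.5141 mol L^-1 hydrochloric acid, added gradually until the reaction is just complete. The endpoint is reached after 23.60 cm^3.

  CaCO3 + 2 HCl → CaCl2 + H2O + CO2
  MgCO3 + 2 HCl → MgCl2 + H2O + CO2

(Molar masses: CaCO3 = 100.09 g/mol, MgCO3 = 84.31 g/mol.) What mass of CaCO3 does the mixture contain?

n(HCl) = 0.02360 × 0.5141 = 0.01213 mol
Let x = n(CaCO3), y = n(MgCO3).
Titrant: 2x + 2y = 0.01213;  mass: 100.09x + 84.31y = 0.5378
Solving, x = 1.669 × 10^-3 mol, y = 4.397 × 10^-3 mol
mass of CaCO3 = 1.669 × 10^-3 × 100.09 = 0.1671 g

0.1671 g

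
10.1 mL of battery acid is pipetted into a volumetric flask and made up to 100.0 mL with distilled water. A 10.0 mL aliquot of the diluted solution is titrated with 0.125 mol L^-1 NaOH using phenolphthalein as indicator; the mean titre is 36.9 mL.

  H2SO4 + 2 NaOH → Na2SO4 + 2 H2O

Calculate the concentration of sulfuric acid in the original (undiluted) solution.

2.28 mol/L

n(NaOH) = 0.0369 × 0.125 = 4.61 × 10^-3 mol
From the 1:2 ratio, n(H2SO4) in the aliquot = 1/2 × 4.61 × 10^-3 = 2.31 × 10^-3 mol
[H2SO4]_dilute = 2.31 × 10^-3 / 0.0100 = 0.231 mol/L
Dilution factor = 100.0 / 10.1 = 9.901
[H2SO4]_stock = 0.231 × 9.901 = 2.28 mol/L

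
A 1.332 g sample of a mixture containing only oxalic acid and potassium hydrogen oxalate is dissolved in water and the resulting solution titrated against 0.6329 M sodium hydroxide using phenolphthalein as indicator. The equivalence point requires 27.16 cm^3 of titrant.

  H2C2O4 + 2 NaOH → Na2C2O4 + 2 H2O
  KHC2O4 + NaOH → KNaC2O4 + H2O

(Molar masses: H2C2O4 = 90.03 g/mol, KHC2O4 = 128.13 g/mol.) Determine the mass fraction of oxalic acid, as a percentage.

n(NaOH) = 0.02716 × 0.6329 = 0.01719 mol
Let x = n(H2C2O4), y = n(KHC2O4).
Titrant: 2x + 1y = 0.01719;  mass: 90.03x + 128.13y = 1.332
Solving, x = 5.237 × 10^-3 mol, y = 6.716 × 10^-3 mol
mass of H2C2O4 = 5.237 × 10^-3 × 90.03 = 0.4715 g
% H2C2O4 = 0.4715 / 1.332 × 100 = 35.39 %

35.39 %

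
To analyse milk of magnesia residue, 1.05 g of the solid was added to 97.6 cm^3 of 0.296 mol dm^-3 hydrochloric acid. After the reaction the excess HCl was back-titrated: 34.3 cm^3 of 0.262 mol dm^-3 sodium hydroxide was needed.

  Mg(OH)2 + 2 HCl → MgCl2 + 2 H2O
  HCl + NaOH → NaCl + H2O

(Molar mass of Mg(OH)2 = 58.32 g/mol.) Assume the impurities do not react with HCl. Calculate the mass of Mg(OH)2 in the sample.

n(HCl) added = 0.0976 × 0.296 = 0.0289 mol
n(NaOH) used in back-titration = 0.0343 × 0.262 = 8.99 × 10^-3 mol
n(HCl) left over = 8.99 × 10^-3 mol (1:1 ratio)
n(HCl) consumed by analyte = 0.0289 − 8.99 × 10^-3 = 0.0199 mol
From the 1:2 ratio, n(Mg(OH)2) = 1/2 × 0.0199 = 9.95 × 10^-3 mol
mass of Mg(OH)2 = 9.95 × 10^-3 × 58.32 = 0.580 g

0.580 g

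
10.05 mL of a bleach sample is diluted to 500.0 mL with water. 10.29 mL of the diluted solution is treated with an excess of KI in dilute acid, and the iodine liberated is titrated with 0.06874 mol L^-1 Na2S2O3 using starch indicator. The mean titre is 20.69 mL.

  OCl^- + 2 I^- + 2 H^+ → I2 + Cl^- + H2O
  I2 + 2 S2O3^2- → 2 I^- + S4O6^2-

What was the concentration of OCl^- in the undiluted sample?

3.438 mol/L

n(S2O3^2-) = 0.02069 × 0.06874 = 1.422 × 10^-3 mol
n(I2) = n(S2O3^2-)/2 = 7.111 × 10^-4 mol
n(OCl^-) in the aliquot = 7.111 × 10^-4 mol (1:1 ratio)
[OCl^-]_dilute = 7.111 × 10^-4 / 0.01029 = 0.06911 mol/L
[OCl^-]_original = 0.06911 × 500.0/10.05 = 3.438 mol/L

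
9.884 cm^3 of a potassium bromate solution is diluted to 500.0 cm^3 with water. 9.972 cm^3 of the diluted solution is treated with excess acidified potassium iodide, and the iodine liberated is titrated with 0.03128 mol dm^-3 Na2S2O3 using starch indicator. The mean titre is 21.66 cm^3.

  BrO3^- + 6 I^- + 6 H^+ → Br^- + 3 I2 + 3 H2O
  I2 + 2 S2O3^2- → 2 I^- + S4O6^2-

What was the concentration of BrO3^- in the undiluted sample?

0.5728 mol/L

n(S2O3^2-) = 0.02166 × 0.03128 = 6.775 × 10^-4 mol
n(I2) = n(S2O3^2-)/2 = 3.388 × 10^-4 mol
From the 1:3 ratio, n(BrO3^-) in the aliquot = 1/3 × 3.388 × 10^-4 = 1.129 × 10^-4 mol
[BrO3^-]_dilute = 1.129 × 10^-4 / 0.009972 = 0.01132 mol/L
[BrO3^-]_original = 0.01132 × 500.0/9.884 = 0.5728 mol/L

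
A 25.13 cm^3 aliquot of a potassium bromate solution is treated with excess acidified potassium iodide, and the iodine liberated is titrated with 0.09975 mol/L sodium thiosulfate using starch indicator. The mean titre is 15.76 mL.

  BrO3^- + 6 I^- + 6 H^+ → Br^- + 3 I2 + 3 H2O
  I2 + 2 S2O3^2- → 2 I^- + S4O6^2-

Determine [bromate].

0.01043 mol/L

n(S2O3^2-) = 0.01576 × 0.09975 = 1.572 × 10^-3 mol
n(I2) = n(S2O3^2-)/2 = 7.860 × 10^-4 mol
From the 1:3 ratio, n(BrO3^-) in the aliquot = 1/3 × 7.860 × 10^-4 = 2.620 × 10^-4 mol
[BrO3^-] = 2.620 × 10^-4 / 0.02513 = 0.01043 mol/L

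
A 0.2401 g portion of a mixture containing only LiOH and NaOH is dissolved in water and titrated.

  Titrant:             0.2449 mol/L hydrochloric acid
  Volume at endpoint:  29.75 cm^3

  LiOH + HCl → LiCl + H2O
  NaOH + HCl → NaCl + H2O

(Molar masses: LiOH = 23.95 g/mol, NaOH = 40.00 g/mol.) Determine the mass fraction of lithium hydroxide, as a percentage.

n(HCl) = 0.02975 × 0.2449 = 7.286 × 10^-3 mol
Let x = n(LiOH), y = n(NaOH).
Titrant: 1x + 1y = 7.286 × 10^-3;  mass: 23.95x + 40.00y = 0.2401
Solving, x = 3.198 × 10^-3 mol, y = 4.088 × 10^-3 mol
mass of LiOH = 3.198 × 10^-3 × 23.95 = 0.07660 g
% LiOH = 0.07660 / 0.2401 × 100 = 31.90 %

31.90 %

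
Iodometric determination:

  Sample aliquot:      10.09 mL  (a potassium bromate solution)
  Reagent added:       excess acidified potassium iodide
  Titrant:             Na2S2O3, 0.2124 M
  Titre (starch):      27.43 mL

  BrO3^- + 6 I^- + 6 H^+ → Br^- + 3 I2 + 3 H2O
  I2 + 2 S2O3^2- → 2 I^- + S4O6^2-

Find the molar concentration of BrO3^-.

0.09624 M

n(S2O3^2-) = 0.02743 × 0.2124 = 5.826 × 10^-3 mol
n(I2) = n(S2O3^2-)/2 = 2.913 × 10^-3 mol
From the 1:3 ratio, n(BrO3^-) in the aliquot = 1/3 × 2.913 × 10^-3 = 9.710 × 10^-4 mol
[BrO3^-] = 9.710 × 10^-4 / 0.01009 = 0.09624 mol/L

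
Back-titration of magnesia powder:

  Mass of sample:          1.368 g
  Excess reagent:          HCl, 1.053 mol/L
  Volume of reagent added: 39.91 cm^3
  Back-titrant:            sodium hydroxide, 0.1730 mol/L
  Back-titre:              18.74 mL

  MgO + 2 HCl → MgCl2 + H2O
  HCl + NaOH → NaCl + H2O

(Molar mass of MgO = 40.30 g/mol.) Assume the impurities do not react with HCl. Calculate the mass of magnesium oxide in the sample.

0.7815 g

n(HCl) added = 0.03991 × 1.053 = 0.04203 mol
n(NaOH) used in back-titration = 0.01874 × 0.1730 = 3.242 × 10^-3 mol
n(HCl) left over = 3.242 × 10^-3 mol (1:1 ratio)
n(HCl) consumed by analyte = 0.04203 − 3.242 × 10^-3 = 0.03878 mol
From the 1:2 ratio, n(MgO) = 1/2 × 0.03878 = 0.01939 mol
mass of MgO = 0.01939 × 40.30 = 0.7815 g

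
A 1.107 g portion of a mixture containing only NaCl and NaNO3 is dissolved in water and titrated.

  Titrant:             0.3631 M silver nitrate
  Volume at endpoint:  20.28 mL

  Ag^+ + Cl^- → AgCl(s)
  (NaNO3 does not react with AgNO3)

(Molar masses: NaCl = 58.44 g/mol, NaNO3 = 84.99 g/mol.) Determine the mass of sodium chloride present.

n(AgNO3) = 0.02028 × 0.3631 = 7.364 × 10^-3 mol
Let x = n(NaCl), y = n(NaNO3).
Titrant: 1x = 7.364 × 10^-3;  mass: 58.44x + 84.99y = 1.107
Solving, x = 7.364 × 10^-3 mol, y = 7.962 × 10^-3 mol
mass of NaCl = 7.364 × 10^-3 × 58.44 = 0.4303 g

0.4303 g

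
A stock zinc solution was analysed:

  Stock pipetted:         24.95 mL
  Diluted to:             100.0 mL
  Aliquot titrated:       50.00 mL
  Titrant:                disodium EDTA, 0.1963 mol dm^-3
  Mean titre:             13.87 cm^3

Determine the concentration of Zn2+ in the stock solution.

0.2183 mol/L

Zn^2+ + EDTA^4- → [Zn(EDTA)]^2-
n(EDTA) = 0.01387 × 0.1963 = 2.723 × 10^-3 mol
n(Zn2+) in the aliquot = 2.723 × 10^-3 mol (1:1 ratio)
[Zn2+]_dilute = 2.723 × 10^-3 / 0.05000 = 0.05445 mol/L
Dilution factor = 100.0 / 24.95 = 4.008
[Zn2+]_stock = 0.05445 × 4.008 = 0.2183 mol/L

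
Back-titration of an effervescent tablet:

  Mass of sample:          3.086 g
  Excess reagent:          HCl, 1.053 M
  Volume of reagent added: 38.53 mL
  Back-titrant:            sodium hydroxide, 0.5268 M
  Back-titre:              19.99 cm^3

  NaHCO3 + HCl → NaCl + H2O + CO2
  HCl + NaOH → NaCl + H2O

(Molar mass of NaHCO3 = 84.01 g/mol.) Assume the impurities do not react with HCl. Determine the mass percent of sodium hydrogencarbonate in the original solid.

81.78 %

n(HCl) added = 0.03853 × 1.053 = 0.04057 mol
n(NaOH) used in back-titration = 0.01999 × 0.5268 = 0.01053 mol
n(HCl) left over = 0.01053 mol (1:1 ratio)
n(HCl) consumed by analyte = 0.04057 − 0.01053 = 0.03004 mol
n(NaHCO3) = 0.03004 mol (1:1 ratio)
mass of NaHCO3 = 0.03004 × 84.01 = 2.524 g
% NaHCO3 = 2.524 / 3.086 × 100 = 81.78 %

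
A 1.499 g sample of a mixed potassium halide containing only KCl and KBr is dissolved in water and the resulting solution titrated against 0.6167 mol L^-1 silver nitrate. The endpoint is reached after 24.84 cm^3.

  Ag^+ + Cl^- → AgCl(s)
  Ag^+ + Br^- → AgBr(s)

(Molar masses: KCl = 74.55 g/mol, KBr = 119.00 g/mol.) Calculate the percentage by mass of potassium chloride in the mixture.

n(AgNO3) = 0.02484 × 0.6167 = 0.01532 mol
Let x = n(KCl), y = n(KBr).
Titrant: 1x + 1y = 0.01532;  mass: 74.55x + 119.00y = 1.499
Solving, x = 7.288 × 10^-3 mol, y = 8.031 × 10^-3 mol
mass of KCl = 7.288 × 10^-3 × 74.55 = 0.5433 g
% KCl = 0.5433 / 1.499 × 100 = 36.24 %

36.24 %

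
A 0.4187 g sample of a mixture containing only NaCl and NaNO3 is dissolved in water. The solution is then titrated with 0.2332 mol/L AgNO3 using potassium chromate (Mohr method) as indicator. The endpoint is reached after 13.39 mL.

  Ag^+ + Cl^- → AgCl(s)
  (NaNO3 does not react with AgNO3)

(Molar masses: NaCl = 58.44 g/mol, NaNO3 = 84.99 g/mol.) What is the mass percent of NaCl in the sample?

43.58 %

n(AgNO3) = 0.01339 × 0.2332 = 3.123 × 10^-3 mol
Let x = n(NaCl), y = n(NaNO3).
Titrant: 1x = 3.123 × 10^-3;  mass: 58.44x + 84.99y = 0.4187
Solving, x = 3.123 × 10^-3 mol, y = 2.779 × 10^-3 mol
mass of NaCl = 3.123 × 10^-3 × 58.44 = 0.1825 g
% NaCl = 0.1825 / 0.4187 × 100 = 43.58 %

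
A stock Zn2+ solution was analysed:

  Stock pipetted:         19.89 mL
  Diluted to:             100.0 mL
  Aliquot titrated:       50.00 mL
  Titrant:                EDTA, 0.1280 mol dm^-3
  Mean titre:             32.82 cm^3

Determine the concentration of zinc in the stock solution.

Zn^2+ + EDTA^4- → [Zn(EDTA)]^2-
n(EDTA) = 0.03282 × 0.1280 = 4.201 × 10^-3 mol
n(Zn2+) in the aliquot = 4.201 × 10^-3 mol (1:1 ratio)
[Zn2+]_dilute = 4.201 × 10^-3 / 0.05000 = 0.08402 mol/L
Dilution factor = 100.0 / 19.89 = 5.028
[Zn2+]_stock = 0.08402 × 5.028 = 0.4224 mol/L

0.4224 mol/L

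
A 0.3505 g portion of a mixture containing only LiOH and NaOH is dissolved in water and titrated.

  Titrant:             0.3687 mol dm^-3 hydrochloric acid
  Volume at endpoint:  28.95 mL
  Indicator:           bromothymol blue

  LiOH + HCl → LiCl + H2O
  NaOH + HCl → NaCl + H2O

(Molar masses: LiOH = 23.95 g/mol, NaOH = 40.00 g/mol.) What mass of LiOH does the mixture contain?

n(HCl) = 0.02895 × 0.3687 = 0.01067 mol
Let x = n(LiOH), y = n(NaOH).
Titrant: 1x + 1y = 0.01067;  mass: 23.95x + 40.00y = 0.3505
Solving, x = 4.764 × 10^-3 mol, y = 5.910 × 10^-3 mol
mass of LiOH = 4.764 × 10^-3 × 23.95 = 0.1141 g

0.1141 g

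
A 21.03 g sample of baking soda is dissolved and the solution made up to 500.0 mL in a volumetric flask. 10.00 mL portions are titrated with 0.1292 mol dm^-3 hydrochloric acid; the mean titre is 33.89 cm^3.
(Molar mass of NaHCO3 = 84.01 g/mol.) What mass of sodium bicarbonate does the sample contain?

18.39 g

NaHCO3 + HCl → NaCl + H2O + CO2
n(HCl) per titration = 0.03389 × 0.1292 = 4.379 × 10^-3 mol
n(NaHCO3) in each aliquot = 4.379 × 10^-3 mol (1:1 ratio)
n(NaHCO3) in the whole flask = 4.379 × 10^-3 × 500.0/10.00 = 0.2189 mol
mass of NaHCO3 = 0.2189 × 84.01 = 18.39 g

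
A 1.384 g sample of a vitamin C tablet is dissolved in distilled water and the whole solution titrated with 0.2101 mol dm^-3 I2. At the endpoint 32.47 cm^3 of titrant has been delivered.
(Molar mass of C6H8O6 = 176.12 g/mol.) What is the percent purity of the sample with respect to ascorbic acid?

C6H8O6 + I2 → C6H6O6 + 2 HI
n(I2) = 0.03247 L × 0.2101 mol/L = 6.822 × 10^-3 mol
n(C6H8O6) = 6.822 × 10^-3 mol (1:1 ratio)
mass of C6H8O6 = 6.822 × 10^-3 × 176.12 g/mol = 1.201 g
% C6H8O6 = 1.201 / 1.384 × 100 = 86.81 %

86.81 %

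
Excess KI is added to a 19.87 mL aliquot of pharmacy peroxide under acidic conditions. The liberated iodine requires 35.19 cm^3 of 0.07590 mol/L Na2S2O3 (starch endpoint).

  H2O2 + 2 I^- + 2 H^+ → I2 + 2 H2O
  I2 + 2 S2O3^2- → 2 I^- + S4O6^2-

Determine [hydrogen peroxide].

0.06721 mol/L

n(S2O3^2-) = 0.03519 × 0.07590 = 2.671 × 10^-3 mol
n(I2) = n(S2O3^2-)/2 = 1.335 × 10^-3 mol
n(H2O2) in the aliquot = 1.335 × 10^-3 mol (1:1 ratio)
[H2O2] = 1.335 × 10^-3 / 0.01987 = 0.06721 mol/L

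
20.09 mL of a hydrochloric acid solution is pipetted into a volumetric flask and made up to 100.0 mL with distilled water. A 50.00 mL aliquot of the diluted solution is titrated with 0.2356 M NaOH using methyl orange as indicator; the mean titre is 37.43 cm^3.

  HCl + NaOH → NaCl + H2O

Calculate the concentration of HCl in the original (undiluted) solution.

0.8779 M

n(NaOH) = 0.03743 × 0.2356 = 8.819 × 10^-3 mol
n(HCl) in the aliquot = 8.819 × 10^-3 mol (1:1 ratio)
[HCl]_dilute = 8.819 × 10^-3 / 0.05000 = 0.1764 mol/L
Dilution factor = 100.0 / 20.09 = 4.978
[HCl]_stock = 0.1764 × 4.978 = 0.8779 mol/L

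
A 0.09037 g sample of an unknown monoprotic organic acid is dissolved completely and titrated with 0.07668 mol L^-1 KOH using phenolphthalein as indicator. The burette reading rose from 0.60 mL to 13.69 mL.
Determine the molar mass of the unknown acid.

90.03 g/mol

n(KOH) = 0.01309 L × 0.07668 mol/L = 1.004 × 10^-3 mol
n(HA) = 1.004 × 10^-3 mol (1:1 ratio)
M = m / n = 0.09037 g / 1.004 × 10^-3 mol = 90.03 g/mol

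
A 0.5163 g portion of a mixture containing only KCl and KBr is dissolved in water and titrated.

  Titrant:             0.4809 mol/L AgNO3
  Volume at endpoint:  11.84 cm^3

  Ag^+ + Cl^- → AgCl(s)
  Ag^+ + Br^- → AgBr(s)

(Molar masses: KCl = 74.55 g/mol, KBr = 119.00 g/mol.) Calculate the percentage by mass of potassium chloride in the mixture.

52.39 %

n(AgNO3) = 0.01184 × 0.4809 = 5.694 × 10^-3 mol
Let x = n(KCl), y = n(KBr).
Titrant: 1x + 1y = 5.694 × 10^-3;  mass: 74.55x + 119.00y = 0.5163
Solving, x = 3.628 × 10^-3 mol, y = 2.066 × 10^-3 mol
mass of KCl = 3.628 × 10^-3 × 74.55 = 0.2705 g
% KCl = 0.2705 / 0.5163 × 100 = 52.39 %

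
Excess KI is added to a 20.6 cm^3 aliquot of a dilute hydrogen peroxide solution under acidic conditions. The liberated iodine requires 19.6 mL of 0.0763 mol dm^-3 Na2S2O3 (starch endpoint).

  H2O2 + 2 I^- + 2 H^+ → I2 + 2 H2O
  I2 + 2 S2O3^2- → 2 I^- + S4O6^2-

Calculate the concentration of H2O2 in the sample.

n(S2O3^2-) = 0.0196 × 0.0763 = 1.50 × 10^-3 mol
n(I2) = n(S2O3^2-)/2 = 7.48 × 10^-4 mol
n(H2O2) in the aliquot = 7.48 × 10^-4 mol (1:1 ratio)
[H2O2] = 7.48 × 10^-4 / 0.0206 = 0.0363 mol/L

0.0363 mol/L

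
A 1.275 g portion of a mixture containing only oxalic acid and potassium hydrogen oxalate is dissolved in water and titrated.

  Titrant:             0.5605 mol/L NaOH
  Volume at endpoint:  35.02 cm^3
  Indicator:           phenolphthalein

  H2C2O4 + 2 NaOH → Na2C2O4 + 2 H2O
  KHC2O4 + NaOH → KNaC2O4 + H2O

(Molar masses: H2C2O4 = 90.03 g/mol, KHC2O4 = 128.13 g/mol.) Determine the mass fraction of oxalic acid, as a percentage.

52.67 %

n(NaOH) = 0.03502 × 0.5605 = 0.01963 mol
Let x = n(H2C2O4), y = n(KHC2O4).
Titrant: 2x + 1y = 0.01963;  mass: 90.03x + 128.13y = 1.275
Solving, x = 7.460 × 10^-3 mol, y = 4.709 × 10^-3 mol
mass of H2C2O4 = 7.460 × 10^-3 × 90.03 = 0.6716 g
% H2C2O4 = 0.6716 / 1.275 × 100 = 52.67 %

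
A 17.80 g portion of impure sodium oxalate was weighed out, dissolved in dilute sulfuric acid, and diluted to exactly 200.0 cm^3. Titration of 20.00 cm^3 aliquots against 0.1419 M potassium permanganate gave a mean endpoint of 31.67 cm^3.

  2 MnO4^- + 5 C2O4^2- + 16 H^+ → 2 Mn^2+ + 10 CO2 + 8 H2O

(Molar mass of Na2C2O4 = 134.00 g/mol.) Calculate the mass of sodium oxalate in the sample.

15.05 g

n(KMnO4) per titration = 0.03167 × 0.1419 = 4.494 × 10^-3 mol
From the 5:2 ratio, n(Na2C2O4) in each aliquot = 5/2 × 4.494 × 10^-3 = 0.01123 mol
n(Na2C2O4) in the whole flask = 0.01123 × 200.0/20.00 = 0.1123 mol
mass of Na2C2O4 = 0.1123 × 134.00 = 15.05 g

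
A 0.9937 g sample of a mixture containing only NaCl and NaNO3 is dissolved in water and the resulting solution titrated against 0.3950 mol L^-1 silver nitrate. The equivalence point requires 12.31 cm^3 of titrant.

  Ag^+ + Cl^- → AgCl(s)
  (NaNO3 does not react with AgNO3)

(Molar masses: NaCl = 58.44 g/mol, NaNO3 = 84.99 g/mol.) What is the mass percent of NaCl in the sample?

n(AgNO3) = 0.01231 × 0.3950 = 4.862 × 10^-3 mol
Let x = n(NaCl), y = n(NaNO3).
Titrant: 1x = 4.862 × 10^-3;  mass: 58.44x + 84.99y = 0.9937
Solving, x = 4.862 × 10^-3 mol, y = 8.348 × 10^-3 mol
mass of NaCl = 4.862 × 10^-3 × 58.44 = 0.2842 g
% NaCl = 0.2842 / 0.9937 × 100 = 28.60 %

28.60 %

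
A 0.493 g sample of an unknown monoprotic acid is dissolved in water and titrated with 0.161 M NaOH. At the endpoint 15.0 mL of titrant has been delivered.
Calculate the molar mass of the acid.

n(NaOH) = 0.0150 L × 0.161 mol/L = 2.42 × 10^-3 mol
n(HA) = 2.42 × 10^-3 mol (1:1 ratio)
M = m / n = 0.493 g / 2.42 × 10^-3 mol = 204 g/mol

204 g/mol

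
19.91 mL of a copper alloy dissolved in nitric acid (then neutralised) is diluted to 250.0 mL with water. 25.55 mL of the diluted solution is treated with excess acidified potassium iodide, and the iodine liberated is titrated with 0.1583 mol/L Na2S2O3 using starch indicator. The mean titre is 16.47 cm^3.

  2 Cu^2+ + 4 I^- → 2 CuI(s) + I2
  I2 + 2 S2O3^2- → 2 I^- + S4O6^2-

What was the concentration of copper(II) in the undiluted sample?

1.281 mol/L

n(S2O3^2-) = 0.01647 × 0.1583 = 2.607 × 10^-3 mol
n(I2) = n(S2O3^2-)/2 = 1.304 × 10^-3 mol
From the 2:1 ratio, n(Cu2+) in the aliquot = 2/1 × 1.304 × 10^-3 = 2.607 × 10^-3 mol
[Cu2+]_dilute = 2.607 × 10^-3 / 0.02555 = 0.1020 mol/L
[Cu2+]_original = 0.1020 × 250.0/19.91 = 1.281 mol/L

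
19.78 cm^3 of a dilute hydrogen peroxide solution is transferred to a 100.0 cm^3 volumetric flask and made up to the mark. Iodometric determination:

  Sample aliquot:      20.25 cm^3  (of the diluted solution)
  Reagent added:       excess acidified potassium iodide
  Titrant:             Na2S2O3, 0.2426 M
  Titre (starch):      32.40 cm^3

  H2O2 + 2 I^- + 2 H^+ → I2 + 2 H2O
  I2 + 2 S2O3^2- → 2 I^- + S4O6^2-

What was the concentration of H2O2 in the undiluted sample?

n(S2O3^2-) = 0.03240 × 0.2426 = 7.860 × 10^-3 mol
n(I2) = n(S2O3^2-)/2 = 3.930 × 10^-3 mol
n(H2O2) in the aliquot = 3.930 × 10^-3 mol (1:1 ratio)
[H2O2]_dilute = 3.930 × 10^-3 / 0.02025 = 0.1941 mol/L
[H2O2]_original = 0.1941 × 100.0/19.78 = 0.9812 mol/L

0.9812 M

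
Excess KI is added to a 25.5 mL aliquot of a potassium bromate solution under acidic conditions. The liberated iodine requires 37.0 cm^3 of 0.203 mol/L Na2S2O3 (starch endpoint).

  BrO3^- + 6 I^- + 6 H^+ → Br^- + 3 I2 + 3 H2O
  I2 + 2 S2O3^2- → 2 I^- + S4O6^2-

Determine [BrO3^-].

0.0491 mol/L

n(S2O3^2-) = 0.0370 × 0.203 = 7.51 × 10^-3 mol
n(I2) = n(S2O3^2-)/2 = 3.76 × 10^-3 mol
From the 1:3 ratio, n(BrO3^-) in the aliquot = 1/3 × 3.76 × 10^-3 = 1.25 × 10^-3 mol
[BrO3^-] = 1.25 × 10^-3 / 0.0255 = 0.0491 mol/L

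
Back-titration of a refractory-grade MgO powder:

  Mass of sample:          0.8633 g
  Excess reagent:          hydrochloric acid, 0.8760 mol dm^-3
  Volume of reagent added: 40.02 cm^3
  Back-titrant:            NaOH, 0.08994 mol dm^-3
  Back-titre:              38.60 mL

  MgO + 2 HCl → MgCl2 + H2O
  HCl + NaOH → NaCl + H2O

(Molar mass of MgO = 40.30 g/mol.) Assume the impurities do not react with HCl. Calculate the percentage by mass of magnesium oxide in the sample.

73.72 %

n(HCl) added = 0.04002 × 0.8760 = 0.03506 mol
n(NaOH) used in back-titration = 0.03860 × 0.08994 = 3.472 × 10^-3 mol
n(HCl) left over = 3.472 × 10^-3 mol (1:1 ratio)
n(HCl) consumed by analyte = 0.03506 − 3.472 × 10^-3 = 0.03159 mol
From the 1:2 ratio, n(MgO) = 1/2 × 0.03159 = 0.01579 mol
mass of MgO = 0.01579 × 40.30 = 0.6365 g
% MgO = 0.6365 / 0.8633 × 100 = 73.72 %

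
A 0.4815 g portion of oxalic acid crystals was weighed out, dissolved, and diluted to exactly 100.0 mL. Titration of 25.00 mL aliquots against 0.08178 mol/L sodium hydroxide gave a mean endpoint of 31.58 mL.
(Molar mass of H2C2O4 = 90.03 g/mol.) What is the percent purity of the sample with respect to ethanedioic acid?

H2C2O4 + 2 NaOH → Na2C2O4 + 2 H2O
n(NaOH) per titration = 0.03158 × 0.08178 = 2.583 × 10^-3 mol
From the 1:2 ratio, n(H2C2O4) in each aliquot = 1/2 × 2.583 × 10^-3 = 1.291 × 10^-3 mol
n(H2C2O4) in the whole flask = 1.291 × 10^-3 × 100.0/25.00 = 5.165 × 10^-3 mol
mass of H2C2O4 = 5.165 × 10^-3 × 90.03 = 0.4650 g
% H2C2O4 = 0.4650 / 0.4815 × 100 = 96.58 %

96.58 %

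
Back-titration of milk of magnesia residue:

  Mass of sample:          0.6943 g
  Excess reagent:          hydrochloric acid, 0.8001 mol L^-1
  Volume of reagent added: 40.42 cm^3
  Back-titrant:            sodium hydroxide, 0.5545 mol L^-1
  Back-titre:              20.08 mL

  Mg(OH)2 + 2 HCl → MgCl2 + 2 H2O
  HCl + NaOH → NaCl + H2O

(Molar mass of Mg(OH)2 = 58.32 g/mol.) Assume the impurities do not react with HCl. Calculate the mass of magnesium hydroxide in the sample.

0.6184 g

n(HCl) added = 0.04042 × 0.8001 = 0.03234 mol
n(NaOH) used in back-titration = 0.02008 × 0.5545 = 0.01113 mol
n(HCl) left over = 0.01113 mol (1:1 ratio)
n(HCl) consumed by analyte = 0.03234 − 0.01113 = 0.02121 mol
From the 1:2 ratio, n(Mg(OH)2) = 1/2 × 0.02121 = 0.01060 mol
mass of Mg(OH)2 = 0.01060 × 58.32 = 0.6184 g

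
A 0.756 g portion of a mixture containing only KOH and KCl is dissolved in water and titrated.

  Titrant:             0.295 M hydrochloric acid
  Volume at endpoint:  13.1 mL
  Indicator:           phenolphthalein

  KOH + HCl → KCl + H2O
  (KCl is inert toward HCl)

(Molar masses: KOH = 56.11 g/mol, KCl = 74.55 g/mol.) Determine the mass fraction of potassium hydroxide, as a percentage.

n(HCl) = 0.0131 × 0.295 = 3.86 × 10^-3 mol
Let x = n(KOH), y = n(KCl).
Titrant: 1x = 3.86 × 10^-3;  mass: 56.11x + 74.55y = 0.756
Solving, x = 3.86 × 10^-3 mol, y = 7.23 × 10^-3 mol
mass of KOH = 3.86 × 10^-3 × 56.11 = 0.217 g
% KOH = 0.217 / 0.756 × 100 = 28.7 %

28.7 %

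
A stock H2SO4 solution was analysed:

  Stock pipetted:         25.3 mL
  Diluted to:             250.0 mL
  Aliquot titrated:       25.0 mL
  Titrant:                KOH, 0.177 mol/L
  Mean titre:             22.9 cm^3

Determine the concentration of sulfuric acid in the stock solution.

H2SO4 + 2 KOH → K2SO4 + 2 H2O
n(KOH) = 0.0229 × 0.177 = 4.05 × 10^-3 mol
From the 1:2 ratio, n(H2SO4) in the aliquot = 1/2 × 4.05 × 10^-3 = 2.03 × 10^-3 mol
[H2SO4]_dilute = 2.03 × 10^-3 / 0.0250 = 0.0811 mol/L
Dilution factor = 250.0 / 25.3 = 9.881
[H2SO4]_stock = 0.0811 × 9.881 = 0.801 mol/L

0.801 mol/L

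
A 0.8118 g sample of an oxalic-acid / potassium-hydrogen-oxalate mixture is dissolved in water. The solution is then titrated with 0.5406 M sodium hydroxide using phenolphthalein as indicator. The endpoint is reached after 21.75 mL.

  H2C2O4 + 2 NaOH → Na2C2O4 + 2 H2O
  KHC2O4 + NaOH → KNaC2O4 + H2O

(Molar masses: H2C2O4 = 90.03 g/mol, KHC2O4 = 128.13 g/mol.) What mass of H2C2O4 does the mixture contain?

n(NaOH) = 0.02175 × 0.5406 = 0.01176 mol
Let x = n(H2C2O4), y = n(KHC2O4).
Titrant: 2x + 1y = 0.01176;  mass: 90.03x + 128.13y = 0.8118
Solving, x = 4.180 × 10^-3 mol, y = 3.399 × 10^-3 mol
mass of H2C2O4 = 4.180 × 10^-3 × 90.03 = 0.3763 g

0.3763 g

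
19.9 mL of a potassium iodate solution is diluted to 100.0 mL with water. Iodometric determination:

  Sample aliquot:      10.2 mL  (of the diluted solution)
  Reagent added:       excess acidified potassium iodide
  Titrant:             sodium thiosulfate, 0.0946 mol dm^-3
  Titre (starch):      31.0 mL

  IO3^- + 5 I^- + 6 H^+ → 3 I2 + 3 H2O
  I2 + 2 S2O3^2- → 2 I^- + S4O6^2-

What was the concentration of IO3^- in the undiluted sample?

n(S2O3^2-) = 0.0310 × 0.0946 = 2.93 × 10^-3 mol
n(I2) = n(S2O3^2-)/2 = 1.47 × 10^-3 mol
From the 1:3 ratio, n(IO3^-) in the aliquot = 1/3 × 1.47 × 10^-3 = 4.89 × 10^-4 mol
[IO3^-]_dilute = 4.89 × 10^-4 / 0.0102 = 0.0479 mol/L
[IO3^-]_original = 0.0479 × 100.0/19.9 = 0.241 mol/L

0.241 mol/L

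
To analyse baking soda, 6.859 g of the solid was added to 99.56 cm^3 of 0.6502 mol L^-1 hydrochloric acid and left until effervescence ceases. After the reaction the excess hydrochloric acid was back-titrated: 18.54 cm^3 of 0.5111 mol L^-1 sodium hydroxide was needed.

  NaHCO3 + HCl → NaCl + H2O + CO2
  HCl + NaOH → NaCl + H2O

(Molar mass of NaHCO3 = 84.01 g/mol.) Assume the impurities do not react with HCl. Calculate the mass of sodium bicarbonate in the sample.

n(HCl) added = 0.09956 × 0.6502 = 0.06473 mol
n(NaOH) used in back-titration = 0.01854 × 0.5111 = 9.476 × 10^-3 mol
n(HCl) left over = 9.476 × 10^-3 mol (1:1 ratio)
n(HCl) consumed by analyte = 0.06473 − 9.476 × 10^-3 = 0.05526 mol
n(NaHCO3) = 0.05526 mol (1:1 ratio)
mass of NaHCO3 = 0.05526 × 84.01 = 4.642 g

4.642 g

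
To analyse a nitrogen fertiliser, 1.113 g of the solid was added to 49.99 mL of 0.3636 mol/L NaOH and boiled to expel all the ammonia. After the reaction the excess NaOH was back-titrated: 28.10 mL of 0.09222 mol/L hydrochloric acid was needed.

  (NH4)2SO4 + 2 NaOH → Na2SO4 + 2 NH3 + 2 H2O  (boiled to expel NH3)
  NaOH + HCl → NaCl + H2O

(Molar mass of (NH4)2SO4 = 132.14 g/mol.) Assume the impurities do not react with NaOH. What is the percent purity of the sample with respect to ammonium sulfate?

92.52 %

n(NaOH) added = 0.04999 × 0.3636 = 0.01818 mol
n(HCl) used in back-titration = 0.02810 × 0.09222 = 2.591 × 10^-3 mol
n(NaOH) left over = 2.591 × 10^-3 mol (1:1 ratio)
n(NaOH) consumed by analyte = 0.01818 − 2.591 × 10^-3 = 0.01558 mol
From the 1:2 ratio, n((NH4)2SO4) = 1/2 × 0.01558 = 7.792 × 10^-3 mol
mass of (NH4)2SO4 = 7.792 × 10^-3 × 132.14 = 1.030 g
% (NH4)2SO4 = 1.030 / 1.113 × 100 = 92.52 %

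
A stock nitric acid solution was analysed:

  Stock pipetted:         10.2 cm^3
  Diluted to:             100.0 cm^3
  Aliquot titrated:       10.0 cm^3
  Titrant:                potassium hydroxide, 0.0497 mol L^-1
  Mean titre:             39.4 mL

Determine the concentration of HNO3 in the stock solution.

1.92 mol/L

HNO3 + KOH → KNO3 + H2O
n(KOH) = 0.0394 × 0.0497 = 1.96 × 10^-3 mol
n(HNO3) in the aliquot = 1.96 × 10^-3 mol (1:1 ratio)
[HNO3]_dilute = 1.96 × 10^-3 / 0.0100 = 0.196 mol/L
Dilution factor = 100.0 / 10.2 = 9.804
[HNO3]_stock = 0.196 × 9.804 = 1.92 mol/L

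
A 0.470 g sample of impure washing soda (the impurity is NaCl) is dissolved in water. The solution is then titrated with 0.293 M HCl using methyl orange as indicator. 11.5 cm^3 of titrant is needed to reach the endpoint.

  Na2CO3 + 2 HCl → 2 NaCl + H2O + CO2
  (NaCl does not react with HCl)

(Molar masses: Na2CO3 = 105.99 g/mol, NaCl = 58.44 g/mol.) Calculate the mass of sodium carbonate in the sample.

n(HCl) = 0.0115 × 0.293 = 3.37 × 10^-3 mol
Let x = n(Na2CO3), y = n(NaCl).
Titrant: 2x = 3.37 × 10^-3;  mass: 105.99x + 58.44y = 0.470
Solving, x = 1.68 × 10^-3 mol, y = 4.99 × 10^-3 mol
mass of Na2CO3 = 1.68 × 10^-3 × 105.99 = 0.179 g

0.179 g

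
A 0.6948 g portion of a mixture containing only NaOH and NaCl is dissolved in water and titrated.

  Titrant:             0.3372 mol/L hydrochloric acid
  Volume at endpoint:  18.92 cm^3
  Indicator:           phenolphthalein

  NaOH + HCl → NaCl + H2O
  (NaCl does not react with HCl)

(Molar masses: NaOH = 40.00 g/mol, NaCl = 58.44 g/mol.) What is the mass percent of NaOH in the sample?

n(HCl) = 0.01892 × 0.3372 = 6.380 × 10^-3 mol
Let x = n(NaOH), y = n(NaCl).
Titrant: 1x = 6.380 × 10^-3;  mass: 40.00x + 58.44y = 0.6948
Solving, x = 6.380 × 10^-3 mol, y = 7.522 × 10^-3 mol
mass of NaOH = 6.380 × 10^-3 × 40.00 = 0.2552 g
% NaOH = 0.2552 / 0.6948 × 100 = 36.73 %

36.73 %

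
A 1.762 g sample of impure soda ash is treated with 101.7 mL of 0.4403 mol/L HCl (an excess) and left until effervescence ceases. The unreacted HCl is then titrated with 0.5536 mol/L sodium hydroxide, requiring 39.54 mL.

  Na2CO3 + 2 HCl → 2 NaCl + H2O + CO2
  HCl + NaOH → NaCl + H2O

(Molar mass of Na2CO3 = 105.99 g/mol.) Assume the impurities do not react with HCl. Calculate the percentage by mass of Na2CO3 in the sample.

n(HCl) added = 0.1017 × 0.4403 = 0.04478 mol
n(NaOH) used in back-titration = 0.03954 × 0.5536 = 0.02189 mol
n(HCl) left over = 0.02189 mol (1:1 ratio)
n(HCl) consumed by analyte = 0.04478 − 0.02189 = 0.02289 mol
From the 1:2 ratio, n(Na2CO3) = 1/2 × 0.02289 = 0.01144 mol
mass of Na2CO3 = 0.01144 × 105.99 = 1.213 g
% Na2CO3 = 1.213 / 1.762 × 100 = 68.84 %

68.84 %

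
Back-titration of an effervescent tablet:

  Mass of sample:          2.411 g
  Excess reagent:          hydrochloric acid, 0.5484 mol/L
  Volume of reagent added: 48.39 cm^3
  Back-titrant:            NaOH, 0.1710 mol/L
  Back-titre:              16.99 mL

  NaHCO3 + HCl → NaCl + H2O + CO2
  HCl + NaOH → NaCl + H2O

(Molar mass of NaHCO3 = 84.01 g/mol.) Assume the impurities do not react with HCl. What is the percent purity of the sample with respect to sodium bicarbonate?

82.34 %

n(HCl) added = 0.04839 × 0.5484 = 0.02654 mol
n(NaOH) used in back-titration = 0.01699 × 0.1710 = 2.905 × 10^-3 mol
n(HCl) left over = 2.905 × 10^-3 mol (1:1 ratio)
n(HCl) consumed by analyte = 0.02654 − 2.905 × 10^-3 = 0.02363 mol
n(NaHCO3) = 0.02363 mol (1:1 ratio)
mass of NaHCO3 = 0.02363 × 84.01 = 1.985 g
% NaHCO3 = 1.985 / 2.411 × 100 = 82.34 %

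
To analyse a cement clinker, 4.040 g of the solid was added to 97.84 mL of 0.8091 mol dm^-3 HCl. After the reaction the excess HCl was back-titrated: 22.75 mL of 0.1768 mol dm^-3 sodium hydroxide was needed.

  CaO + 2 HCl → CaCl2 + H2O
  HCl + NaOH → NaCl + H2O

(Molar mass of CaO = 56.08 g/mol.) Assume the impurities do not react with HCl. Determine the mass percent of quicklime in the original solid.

n(HCl) added = 0.09784 × 0.8091 = 0.07916 mol
n(NaOH) used in back-titration = 0.02275 × 0.1768 = 4.022 × 10^-3 mol
n(HCl) left over = 4.022 × 10^-3 mol (1:1 ratio)
n(HCl) consumed by analyte = 0.07916 − 4.022 × 10^-3 = 0.07514 mol
From the 1:2 ratio, n(CaO) = 1/2 × 0.07514 = 0.03757 mol
mass of CaO = 0.03757 × 56.08 = 2.107 g
% CaO = 2.107 / 4.040 × 100 = 52.15 %

52.15 %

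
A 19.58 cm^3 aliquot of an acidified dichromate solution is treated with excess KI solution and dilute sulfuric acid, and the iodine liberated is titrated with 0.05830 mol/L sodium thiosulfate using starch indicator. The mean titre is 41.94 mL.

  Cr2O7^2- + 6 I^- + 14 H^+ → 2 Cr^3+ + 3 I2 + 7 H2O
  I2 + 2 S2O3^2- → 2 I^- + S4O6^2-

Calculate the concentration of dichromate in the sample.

n(S2O3^2-) = 0.04194 × 0.05830 = 2.445 × 10^-3 mol
n(I2) = n(S2O3^2-)/2 = 1.223 × 10^-3 mol
From the 1:3 ratio, n(Cr2O7^2-) in the aliquot = 1/3 × 1.223 × 10^-3 = 4.075 × 10^-4 mol
[Cr2O7^2-] = 4.075 × 10^-4 / 0.01958 = 0.02081 mol/L

0.02081 mol/L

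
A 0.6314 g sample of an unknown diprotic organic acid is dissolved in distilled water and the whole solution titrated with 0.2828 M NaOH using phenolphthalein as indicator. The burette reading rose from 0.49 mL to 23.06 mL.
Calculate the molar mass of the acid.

n(NaOH) = 0.02257 L × 0.2828 mol/L = 6.383 × 10^-3 mol
From the 1:2 ratio, n(H2A) = 1/2 × 6.383 × 10^-3 = 3.191 × 10^-3 mol
M = m / n = 0.6314 g / 3.191 × 10^-3 mol = 197.8 g/mol

197.8 g/mol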